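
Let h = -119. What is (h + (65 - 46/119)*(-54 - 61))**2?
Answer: 807115372816/14161 ≈ 5.6996e+7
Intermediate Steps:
(h + (65 - 46/119)*(-54 - 61))**2 = (-119 + (65 - 46/119)*(-54 - 61))**2 = (-119 + (65 - 46*1/119)*(-115))**2 = (-119 + (65 - 46/119)*(-115))**2 = (-119 + (7689/119)*(-115))**2 = (-119 - 884235/119)**2 = (-898396/119)**2 = 807115372816/14161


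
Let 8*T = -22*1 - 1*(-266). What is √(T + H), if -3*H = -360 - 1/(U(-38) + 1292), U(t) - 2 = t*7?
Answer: √357854253/1542 ≈ 12.268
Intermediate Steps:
U(t) = 2 + 7*t (U(t) = 2 + t*7 = 2 + 7*t)
H = 370081/3084 (H = -(-360 - 1/((2 + 7*(-38)) + 1292))/3 = -(-360 - 1/((2 - 266) + 1292))/3 = -(-360 - 1/(-264 + 1292))/3 = -(-360 - 1/1028)/3 = -⅓*(-370081/1028) = 370081/3084 ≈ 120.00)
T = 61/2 (T = (-22*1 - 1*(-266))/8 = (-22 + 266)/8 = (⅛)*244 = 61/2 ≈ 30.500)
√(T + H) = √(61/2 + 370081/3084) = √(464143/3084) = √357854253/1542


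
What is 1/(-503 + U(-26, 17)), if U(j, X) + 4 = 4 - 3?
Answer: -1/506 ≈ -0.0019763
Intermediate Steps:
U(j, X) = -3 (U(j, X) = -4 + (4 - 3) = -4 + 1 = -3)
1/(-503 + U(-26, 17)) = 1/(-503 - 3) = 1/(-506) = -1/506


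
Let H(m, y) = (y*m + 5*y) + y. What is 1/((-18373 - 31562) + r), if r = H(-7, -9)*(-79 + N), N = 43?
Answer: -1/50259 ≈ -1.9897e-5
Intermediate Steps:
H(m, y) = 6*y + m*y (H(m, y) = (m*y + 5*y) + y = (5*y + m*y) + y = 6*y + m*y)
r = -324 (r = (-9*(6 - 7))*(-79 + 43) = -9*(-1)*(-36) = 9*(-36) = -324)
1/((-18373 - 31562) + r) = 1/((-18373 - 31562) - 324) = 1/(-49935 - 324) = 1/(-50259) = -1/50259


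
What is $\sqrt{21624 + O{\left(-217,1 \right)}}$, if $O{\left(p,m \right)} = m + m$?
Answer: $\sqrt{21626} \approx 147.06$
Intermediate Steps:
$O{\left(p,m \right)} = 2 m$
$\sqrt{21624 + O{\left(-217,1 \right)}} = \sqrt{21624 + 2 \cdot 1} = \sqrt{21624 + 2} = \sqrt{21626}$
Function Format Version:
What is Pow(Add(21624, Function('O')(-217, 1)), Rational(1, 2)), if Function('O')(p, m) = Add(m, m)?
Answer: Pow(21626, Rational(1, 2)) ≈ 147.06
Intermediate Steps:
Function('O')(p, m) = Mul(2, m)
Pow(Add(21624, Function('O')(-217, 1)), Rational(1, 2)) = Pow(Add(21624, Mul(2, 1)), Rational(1, 2)) = Pow(Add(21624, 2), Rational(1, 2)) = Pow(21626, Rational(1, 2))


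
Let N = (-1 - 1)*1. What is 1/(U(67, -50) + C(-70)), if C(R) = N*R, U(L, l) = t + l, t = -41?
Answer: 1/49 ≈ 0.020408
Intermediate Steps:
N = -2 (N = -2*1 = -2)
U(L, l) = -41 + l
C(R) = -2*R
1/(U(67, -50) + C(-70)) = 1/((-41 - 50) - 2*(-70)) = 1/(-91 + 140) = 1/49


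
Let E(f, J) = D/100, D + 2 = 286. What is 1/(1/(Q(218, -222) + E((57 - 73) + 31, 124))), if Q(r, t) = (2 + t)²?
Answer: 1210071/25 ≈ 48403.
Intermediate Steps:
D = 284 (D = -2 + 286 = 284)
E(f, J) = 71/25 (E(f, J) = 284/100 = 284*(1/100) = 71/25)
1/(1/(Q(218, -222) + E((57 - 73) + 31, 124))) = 1/(1/((2 - 222)² + 71/25)) = 1/(1/((-220)² + 71/25)) = 1/(1/(48400 + 71/25)) = 1/(1/(1210071/25)) = 1/(25/1210071) = 1210071/25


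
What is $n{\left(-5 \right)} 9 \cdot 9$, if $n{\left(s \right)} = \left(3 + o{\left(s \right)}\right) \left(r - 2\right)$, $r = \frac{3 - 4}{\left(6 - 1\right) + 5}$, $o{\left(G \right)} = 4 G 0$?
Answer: $- \frac{5103}{10} \approx -510.3$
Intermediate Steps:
$o{\left(G \right)} = 0$
$r = - \frac{1}{10}$ ($r = - \frac{1}{5 + 5} = - \frac{1}{10} \approx -0.1$)
$n{\left(s \right)} = - \frac{63}{10}$ ($n{\left(s \right)} = \left(3 + 0\right) \left(- \frac{1}{10} - 2\right) = 3 \left(- \frac{21}{10}\right) = - \frac{63}{10}$)
$n{\left(-5 \right)} 9 \cdot 9 = \left(- \frac{63}{10}\right) 9 \cdot 9 = \left(- \frac{567}{10}\right) 9 = - \frac{5103}{10}$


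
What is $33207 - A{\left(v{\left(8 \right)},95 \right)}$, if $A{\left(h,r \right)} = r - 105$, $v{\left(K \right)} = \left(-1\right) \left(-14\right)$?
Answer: $33217$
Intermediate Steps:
$v{\left(K \right)} = 14$
$A{\left(h,r \right)} = -105 + r$
$33207 - A{\left(v{\left(8 \right)},95 \right)} = 33207 - \left(-105 + 95\right) = 33207 - -10 = 33207 + 10 = 33217$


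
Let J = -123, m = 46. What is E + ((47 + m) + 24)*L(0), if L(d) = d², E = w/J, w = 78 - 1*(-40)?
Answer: -118/123 ≈ -0.95935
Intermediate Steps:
w = 118 (w = 78 + 40 = 118)
E = -118/123 (E = 118/(-123) = 118*(-1/123) = -118/123 ≈ -0.95935)
E + ((47 + m) + 24)*L(0) = -118/123 + ((47 + 46) + 24)*0² = -118/123 + (93 + 24)*0 = -118/123 + 117*0 = -118/123 + 0 = -118/123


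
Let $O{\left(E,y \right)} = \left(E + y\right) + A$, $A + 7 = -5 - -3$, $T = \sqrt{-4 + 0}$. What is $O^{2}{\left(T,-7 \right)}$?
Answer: $252 - 64 i \approx 252.0 - 64.0 i$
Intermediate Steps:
$T = 2 i$ ($T = \sqrt{-4} = 2 i \approx 2.0 i$)
$A = -9$ ($A = -7 - 2 = -9$)
$O{\left(E,y \right)} = -9 + E + y$ ($O{\left(E,y \right)} = \left(E + y\right) - 9 = -9 + E + y$)
$O^{2}{\left(T,-7 \right)} = \left(-9 + 2 i - 7\right)^{2} = \left(-16 + 2 i\right)^{2}$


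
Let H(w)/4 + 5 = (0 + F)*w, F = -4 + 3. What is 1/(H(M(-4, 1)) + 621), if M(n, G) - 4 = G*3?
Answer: 1/573 ≈ 0.0017452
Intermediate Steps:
F = -1
M(n, G) = 4 + 3*G (M(n, G) = 4 + G*3 = 4 + 3*G)
H(w) = -20 - 4*w (H(w) = -20 + 4*((0 - 1)*w) = -20 + 4*(-w) = -20 - 4*w)
1/(H(M(-4, 1)) + 621) = 1/((-20 - 4*(4 + 3*1)) + 621) = 1/((-20 - 4*(4 + 3)) + 621) = 1/((-20 - 4*7) + 621) = 1/((-20 - 28) + 621) = 1/(-48 + 621) = 1/573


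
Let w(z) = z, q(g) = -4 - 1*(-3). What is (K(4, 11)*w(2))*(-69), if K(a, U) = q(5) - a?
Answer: 690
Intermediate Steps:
q(g) = -1 (q(g) = -4 + 3 = -1)
K(a, U) = -1 - a
(K(4, 11)*w(2))*(-69) = ((-1 - 1*4)*2)*(-69) = ((-1 - 4)*2)*(-69) = -5*2*(-69) = -10*(-69) = 690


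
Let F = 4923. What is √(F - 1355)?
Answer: 4*√223 ≈ 59.733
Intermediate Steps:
√(F - 1355) = √(4923 - 1355) = √3568 = 4*√223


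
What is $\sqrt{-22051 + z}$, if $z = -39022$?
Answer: $i \sqrt{61073} \approx 247.13 i$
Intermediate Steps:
$\sqrt{-22051 + z} = \sqrt{-22051 - 39022} = \sqrt{-61073} = i \sqrt{61073}$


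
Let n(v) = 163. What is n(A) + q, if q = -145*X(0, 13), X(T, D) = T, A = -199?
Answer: 163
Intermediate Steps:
q = 0 (q = -145*0 = 0)
n(A) + q = 163 + 0 = 163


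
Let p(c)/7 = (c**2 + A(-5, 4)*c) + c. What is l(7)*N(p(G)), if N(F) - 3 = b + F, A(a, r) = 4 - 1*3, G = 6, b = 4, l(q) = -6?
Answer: -2058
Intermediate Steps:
A(a, r) = 1 (A(a, r) = 4 - 3 = 1)
p(c) = 7*c**2 + 14*c (p(c) = 7*((c**2 + 1*c) + c) = 7*((c**2 + c) + c) = 7*((c + c**2) + c) = 7*(c**2 + 2*c) = 7*c**2 + 14*c)
N(F) = 7 + F (N(F) = 3 + (4 + F) = 7 + F)
l(7)*N(p(G)) = -6*(7 + 7*6*(2 + 6)) = -6*(7 + 7*6*8) = -6*(7 + 336) = -6*343 = -2058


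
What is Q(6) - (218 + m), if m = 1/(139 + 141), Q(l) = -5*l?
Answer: -69441/280 ≈ -248.00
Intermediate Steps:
m = 1/280 ≈ 0.0035714
Q(6) - (218 + m) = -5*6 - (218 + 1/280) = -30 - 1*61041/280 = -30 - 61041/280 = -69441/280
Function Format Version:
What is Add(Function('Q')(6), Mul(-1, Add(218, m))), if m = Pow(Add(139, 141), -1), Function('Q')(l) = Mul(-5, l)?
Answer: Rational(-69441, 280) ≈ -248.00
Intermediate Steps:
m = Rational(1, 280) (m = Pow(280, -1) = Rational(1, 280) ≈ 0.0035714)
Add(Function('Q')(6), Mul(-1, Add(218, m))) = Add(Mul(-5, 6), Mul(-1, Add(218, Rational(1, 280)))) = Add(-30, Mul(-1, Rational(61041, 280))) = Add(-30, Rational(-61041, 280)) = Rational(-69441, 280)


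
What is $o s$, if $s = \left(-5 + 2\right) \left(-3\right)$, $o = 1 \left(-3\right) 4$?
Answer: $-108$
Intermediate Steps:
$o = -12$ ($o = \left(-3\right) 4 = -12$)
$s = 9$ ($s = \left(-3\right) \left(-3\right) = 9$)
$o s = \left(-12\right) 9 = -108$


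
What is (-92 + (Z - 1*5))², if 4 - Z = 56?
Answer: 22201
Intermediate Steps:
Z = -52 (Z = 4 - 1*56 = 4 - 56 = -52)
(-92 + (Z - 1*5))² = (-92 + (-52 - 1*5))² = (-92 + (-52 - 5))² = (-92 - 57)² = (-149)² = 22201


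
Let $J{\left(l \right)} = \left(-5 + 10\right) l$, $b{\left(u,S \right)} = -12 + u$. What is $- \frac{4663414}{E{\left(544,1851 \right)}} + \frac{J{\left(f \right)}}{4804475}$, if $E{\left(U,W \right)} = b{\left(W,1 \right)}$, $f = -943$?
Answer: $- \frac{4481052929707}{1767085905} \approx -2535.8$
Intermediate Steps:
$J{\left(l \right)} = 5 l$
$E{\left(U,W \right)} = -12 + W$
$- \frac{4663414}{E{\left(544,1851 \right)}} + \frac{J{\left(f \right)}}{4804475} = - \frac{4663414}{-12 + 1851} + \frac{5 \left(-943\right)}{4804475} = - \frac{4663414}{1839} - \frac{943}{960895} = - \frac{4481052929707}{1767085905}$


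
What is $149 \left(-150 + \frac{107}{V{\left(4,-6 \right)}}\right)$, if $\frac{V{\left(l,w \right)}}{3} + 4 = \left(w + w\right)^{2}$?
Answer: $- \frac{9371057}{420} \approx -22312.0$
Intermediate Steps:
$V{\left(l,w \right)} = -12 + 12 w^{2}$ ($V{\left(l,w \right)} = -12 + 3 \left(w + w\right)^{2} = -12 + 3 \left(2 w\right)^{2} = -12 + 3 \cdot 4 w^{2} = -12 + 12 w^{2}$)
$149 \left(-150 + \frac{107}{V{\left(4,-6 \right)}}\right) = 149 \left(-150 + \frac{107}{-12 + 12 \left(-6\right)^{2}}\right) = 149 \left(-150 + \frac{107}{-12 + 12 \cdot 36}\right) = 149 \left(-150 + \frac{107}{-12 + 432}\right) = 149 \left(-150 + \frac{107}{420}\right) = 149 \left(- \frac{62893}{420}\right) = - \frac{9371057}{420}$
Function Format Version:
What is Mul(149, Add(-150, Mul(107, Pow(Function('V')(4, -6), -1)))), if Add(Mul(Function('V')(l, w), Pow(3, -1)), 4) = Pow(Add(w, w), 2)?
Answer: Rational(-9371057, 420) ≈ -22312.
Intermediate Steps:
Function('V')(l, w) = Add(-12, Mul(12, Pow(w, 2))) (Function('V')(l, w) = Add(-12, Mul(3, Pow(Add(w, w), 2))) = Add(-12, Mul(3, Pow(Mul(2, w), 2))) = Add(-12, Mul(3, Mul(4, Pow(w, 2)))) = Add(-12, Mul(12, Pow(w, 2))))
Mul(149, Add(-150, Mul(107, Pow(Function('V')(4, -6), -1)))) = Mul(149, Add(-150, Mul(107, Pow(Add(-12, Mul(12, Pow(-6, 2))), -1)))) = Mul(149, Add(-150, Mul(107, Pow(Add(-12, Mul(12, 36)), -1)))) = Mul(149, Add(-150, Mul(107, Pow(Add(-12, 432), -1)))) = Mul(149, Add(-150, Mul(107, Pow(420, -1)))) = Mul(149, Add(-150, Mul(107, Rational(1, 420)))) = Mul(149, Add(-150, Rational(107, 420))) = Mul(149, Rational(-62893, 420)) = Rational(-9371057, 420)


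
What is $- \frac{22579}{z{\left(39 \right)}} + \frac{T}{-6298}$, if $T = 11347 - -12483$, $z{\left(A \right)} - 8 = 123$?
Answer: $- \frac{72662136}{412519} \approx -176.14$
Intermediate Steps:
$z{\left(A \right)} = 131$ ($z{\left(A \right)} = 8 + 123 = 131$)
$T = 23830$ ($T = 11347 + 12483 = 23830$)
$- \frac{22579}{z{\left(39 \right)}} + \frac{T}{-6298} = - \frac{22579}{131} + \frac{23830}{-6298} = \left(-22579\right) \frac{1}{131} + 23830 \left(- \frac{1}{6298}\right) = - \frac{22579}{131} - \frac{11915}{3149} = - \frac{72662136}{412519}$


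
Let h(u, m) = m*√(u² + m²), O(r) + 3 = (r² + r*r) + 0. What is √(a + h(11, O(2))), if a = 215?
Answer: √(215 + 5*√146) ≈ 16.596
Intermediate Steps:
O(r) = -3 + 2*r² (O(r) = -3 + ((r² + r*r) + 0) = -3 + ((r² + r²) + 0) = -3 + (2*r² + 0) = -3 + 2*r²)
h(u, m) = m*√(m² + u²)
√(a + h(11, O(2))) = √(215 + (-3 + 2*2²)*√((-3 + 2*2²)² + 11²)) = √(215 + (-3 + 2*4)*√((-3 + 2*4)² + 121)) = √(215 + (-3 + 8)*√((-3 + 8)² + 121)) = √(215 + 5*√(5² + 121)) = √(215 + 5*√(25 + 121)) = √(215 + 5*√146)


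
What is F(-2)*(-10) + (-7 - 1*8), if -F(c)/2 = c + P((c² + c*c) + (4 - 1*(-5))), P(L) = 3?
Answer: 5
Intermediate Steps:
F(c) = -6 - 2*c (F(c) = -2*(c + 3) = -2*(3 + c) = -6 - 2*c)
F(-2)*(-10) + (-7 - 1*8) = (-6 - 2*(-2))*(-10) + (-7 - 1*8) = (-6 + 4)*(-10) + (-7 - 8) = -2*(-10) - 15 = 20 - 15 = 5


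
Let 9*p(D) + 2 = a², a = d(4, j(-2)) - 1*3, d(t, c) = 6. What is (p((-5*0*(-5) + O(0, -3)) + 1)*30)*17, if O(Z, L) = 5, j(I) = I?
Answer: 1190/3 ≈ 396.67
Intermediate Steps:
a = 3 (a = 6 - 1*3 = 6 - 3 = 3)
p(D) = 7/9 (p(D) = -2/9 + (⅑)*3² = -2/9 + (⅑)*9 = -2/9 + 1 = 7/9)
(p((-5*0*(-5) + O(0, -3)) + 1)*30)*17 = ((7/9)*30)*17 = (70/3)*17 = 1190/3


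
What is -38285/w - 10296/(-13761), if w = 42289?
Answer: -71043/452167 ≈ -0.15712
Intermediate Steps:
-38285/w - 10296/(-13761) = -38285/42289 - 10296/(-13761) = -38285*1/42289 - 10296*(-1/13761) = -2945/3253 + 104/139 = -71043/452167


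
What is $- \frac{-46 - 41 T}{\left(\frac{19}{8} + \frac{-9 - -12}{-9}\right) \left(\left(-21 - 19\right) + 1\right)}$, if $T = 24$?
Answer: $- \frac{8240}{637} \approx -12.936$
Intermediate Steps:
$- \frac{-46 - 41 T}{\left(\frac{19}{8} + \frac{-9 - -12}{-9}\right) \left(\left(-21 - 19\right) + 1\right)} = - \frac{-46 - 984}{\left(\frac{19}{8} + \frac{-9 - -12}{-9}\right) \left(\left(-21 - 19\right) + 1\right)} = - \frac{-46 - 984}{\left(19 \cdot \frac{1}{8} + \left(-9 + 12\right) \left(- \frac{1}{9}\right)\right) \left(\left(-21 - 19\right) + 1\right)} = - \frac{-1030}{\left(\frac{19}{8} + 3 \left(- \frac{1}{9}\right)\right) \left(-40 + 1\right)} = - \frac{-1030}{\left(\frac{19}{8} - \frac{1}{3}\right) \left(-39\right)} = - \frac{-1030}{\frac{49}{24} \left(-39\right)} = - \frac{-1030}{- \frac{637}{8}} = - \frac{\left(-1030\right) \left(-8\right)}{637} = \left(-1\right) \frac{8240}{637} = - \frac{8240}{637}$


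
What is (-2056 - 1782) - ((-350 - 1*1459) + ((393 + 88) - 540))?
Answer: -1970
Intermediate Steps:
(-2056 - 1782) - ((-350 - 1*1459) + ((393 + 88) - 540)) = -3838 - ((-350 - 1459) + (481 - 540)) = -3838 - (-1809 - 59) = -3838 - 1*(-1868) = -3838 + 1868 = -1970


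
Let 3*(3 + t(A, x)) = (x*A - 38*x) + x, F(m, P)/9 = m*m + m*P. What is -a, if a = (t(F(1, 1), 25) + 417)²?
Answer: -588289/9 ≈ -65365.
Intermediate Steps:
F(m, P) = 9*m² + 9*P*m (F(m, P) = 9*(m*m + m*P) = 9*(m² + P*m) = 9*m² + 9*P*m)
t(A, x) = -3 - 37*x/3 + A*x/3 (t(A, x) = -3 + ((x*A - 38*x) + x)/3 = -3 + ((A*x - 38*x) + x)/3 = -3 + ((-38*x + A*x) + x)/3 = -3 + (-37*x + A*x)/3 = -3 + (-37*x/3 + A*x/3) = -3 - 37*x/3 + A*x/3)
a = 588289/9 (a = ((-3 - 37/3*25 + (⅓)*(9*1*(1 + 1))*25) + 417)² = ((-3 - 925/3 + (⅓)*(9*1*2)*25) + 417)² = ((-3 - 925/3 + (⅓)*18*25) + 417)² = ((-3 - 925/3 + 150) + 417)² = (-484/3 + 417)² = (767/3)² = 588289/9 ≈ 65365.)
-a = -1*588289/9 = -588289/9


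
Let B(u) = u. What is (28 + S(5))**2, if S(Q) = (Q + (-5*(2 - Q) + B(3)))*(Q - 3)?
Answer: 5476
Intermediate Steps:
S(Q) = (-7 + 6*Q)*(-3 + Q) (S(Q) = (Q + (-5*(2 - Q) + 3))*(Q - 3) = (Q + ((-10 + 5*Q) + 3))*(-3 + Q) = (Q + (-7 + 5*Q))*(-3 + Q) = (-7 + 6*Q)*(-3 + Q))
(28 + S(5))**2 = (28 + (21 - 25*5 + 6*5**2))**2 = (28 + (21 - 125 + 6*25))**2 = (28 + (21 - 125 + 150))**2 = (28 + 46)**2 = 74**2 = 5476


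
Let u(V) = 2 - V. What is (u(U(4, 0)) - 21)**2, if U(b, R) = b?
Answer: 529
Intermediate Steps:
(u(U(4, 0)) - 21)**2 = ((2 - 1*4) - 21)**2 = ((2 - 4) - 21)**2 = (-2 - 21)**2 = (-23)**2 = 529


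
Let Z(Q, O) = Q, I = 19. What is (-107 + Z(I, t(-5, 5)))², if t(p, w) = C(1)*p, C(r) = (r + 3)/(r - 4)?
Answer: 7744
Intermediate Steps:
C(r) = (3 + r)/(-4 + r)
t(p, w) = -4*p/3 (t(p, w) = ((3 + 1)/(-4 + 1))*p = (4/(-3))*p = (-⅓*4)*p = -4*p/3)
(-107 + Z(I, t(-5, 5)))² = (-107 + 19)² = (-88)² = 7744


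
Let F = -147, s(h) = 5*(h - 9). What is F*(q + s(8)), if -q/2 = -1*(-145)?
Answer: 43365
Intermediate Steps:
s(h) = -45 + 5*h (s(h) = 5*(-9 + h) = -45 + 5*h)
q = -290 (q = -(-2)*(-145) = -2*145 = -290)
F*(q + s(8)) = -147*(-290 + (-45 + 5*8)) = -147*(-290 + (-45 + 40)) = -147*(-290 - 5) = -147*(-295) = 43365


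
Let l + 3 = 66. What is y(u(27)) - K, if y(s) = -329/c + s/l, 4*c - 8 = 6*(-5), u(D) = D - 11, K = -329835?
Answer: 228617285/693 ≈ 3.2990e+5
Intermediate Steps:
u(D) = -11 + D
c = -11/2 (c = 2 + (6*(-5))/4 = 2 + (¼)*(-30) = 2 - 15/2 = -11/2 ≈ -5.5000)
l = 63 (l = -3 + 66 = 63)
y(s) = 658/11 + s/63 (y(s) = -329/(-11/2) + s/63 = -329*(-2/11) + s*(1/63) = 658/11 + s/63)
y(u(27)) - K = (658/11 + (-11 + 27)/63) - 1*(-329835) = (658/11 + (1/63)*16) + 329835 = (658/11 + 16/63) + 329835 = 41630/693 + 329835 = 228617285/693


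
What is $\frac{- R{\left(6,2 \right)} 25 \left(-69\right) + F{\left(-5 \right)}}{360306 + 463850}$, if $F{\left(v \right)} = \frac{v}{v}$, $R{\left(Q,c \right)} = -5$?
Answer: $- \frac{2156}{206039} \approx -0.010464$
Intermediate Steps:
$F{\left(v \right)} = 1$
$\frac{- R{\left(6,2 \right)} 25 \left(-69\right) + F{\left(-5 \right)}}{360306 + 463850} = \frac{\left(-1\right) \left(-5\right) 25 \left(-69\right) + 1}{360306 + 463850} = \frac{5 \cdot 25 \left(-69\right) + 1}{824156} = \left(125 \left(-69\right) + 1\right) \frac{1}{824156} = \left(-8625 + 1\right) \frac{1}{824156} = \left(-8624\right) \frac{1}{824156} = - \frac{2156}{206039}$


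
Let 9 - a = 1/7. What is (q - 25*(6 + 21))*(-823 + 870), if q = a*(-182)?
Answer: -107489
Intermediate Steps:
a = 62/7 (a = 9 - 1/7 = 62/7 ≈ 8.8571)
q = -1612 (q = (62/7)*(-182) = -1612)
(q - 25*(6 + 21))*(-823 + 870) = (-1612 - 25*(6 + 21))*(-823 + 870) = (-1612 - 25*27)*47 = (-1612 - 675)*47 = -2287*47 = -107489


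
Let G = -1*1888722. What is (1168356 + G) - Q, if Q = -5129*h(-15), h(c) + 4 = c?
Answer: -817817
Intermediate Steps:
h(c) = -4 + c
G = -1888722
Q = 97451 (Q = -5129*(-4 - 15) = -5129*(-19) = 97451)
(1168356 + G) - Q = (1168356 - 1888722) - 1*97451 = -720366 - 97451 = -817817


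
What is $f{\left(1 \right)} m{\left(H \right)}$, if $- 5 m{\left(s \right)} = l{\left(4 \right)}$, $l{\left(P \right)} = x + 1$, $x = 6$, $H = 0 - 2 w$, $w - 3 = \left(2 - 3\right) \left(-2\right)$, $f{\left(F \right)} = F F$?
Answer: $- \frac{7}{5} \approx -1.4$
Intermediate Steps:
$f{\left(F \right)} = F^{2}$
$w = 5$ ($w = 3 + \left(2 - 3\right) \left(-2\right) = 3 - -2 = 3 + 2 = 5$)
$H = -10$ ($H = 0 - 10 = -10$)
$l{\left(P \right)} = 7$ ($l{\left(P \right)} = 6 + 1 = 7$)
$m{\left(s \right)} = - \frac{7}{5}$ ($m{\left(s \right)} = \left(- \frac{1}{5}\right) 7 = - \frac{7}{5}$)
$f{\left(1 \right)} m{\left(H \right)} = 1^{2} \left(- \frac{7}{5}\right) = 1 \left(- \frac{7}{5}\right) = - \frac{7}{5}$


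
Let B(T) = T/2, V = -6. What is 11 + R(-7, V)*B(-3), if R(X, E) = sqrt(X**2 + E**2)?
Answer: 11 - 3*sqrt(85)/2 ≈ -2.8293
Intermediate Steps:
R(X, E) = sqrt(E**2 + X**2)
B(T) = T/2 (B(T) = T*(1/2) = T/2)
11 + R(-7, V)*B(-3) = 11 + sqrt((-6)**2 + (-7)**2)*((1/2)*(-3)) = 11 + sqrt(36 + 49)*(-3/2) = 11 + sqrt(85)*(-3/2) = 11 - 3*sqrt(85)/2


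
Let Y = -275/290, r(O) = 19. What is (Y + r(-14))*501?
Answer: 524547/58 ≈ 9043.9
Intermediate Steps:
Y = -55/58 (Y = -275*1/290 = -55/58 ≈ -0.94828)
(Y + r(-14))*501 = (-55/58 + 19)*501 = (1047/58)*501 = 524547/58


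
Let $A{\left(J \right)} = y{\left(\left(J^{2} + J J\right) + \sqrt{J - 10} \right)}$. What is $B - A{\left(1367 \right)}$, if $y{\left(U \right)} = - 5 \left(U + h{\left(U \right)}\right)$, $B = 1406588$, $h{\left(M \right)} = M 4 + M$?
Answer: $113527928 + 30 \sqrt{1357} \approx 1.1353 \cdot 10^{8}$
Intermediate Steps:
$h{\left(M \right)} = 5 M$ ($h{\left(M \right)} = 4 M + M = 5 M$)
$y{\left(U \right)} = - 30 U$ ($y{\left(U \right)} = - 5 \left(U + 5 U\right) = - 5 \cdot 6 U = - 30 U$)
$A{\left(J \right)} = - 60 J^{2} - 30 \sqrt{-10 + J}$ ($A{\left(J \right)} = - 30 \left(\left(J^{2} + J J\right) + \sqrt{J - 10}\right) = - 30 \left(\left(J^{2} + J^{2}\right) + \sqrt{-10 + J}\right) = - 30 \left(2 J^{2} + \sqrt{-10 + J}\right) = - 30 \left(\sqrt{-10 + J} + 2 J^{2}\right) = - 60 J^{2} - 30 \sqrt{-10 + J}$)
$B - A{\left(1367 \right)} = 1406588 - \left(- 60 \cdot 1367^{2} - 30 \sqrt{-10 + 1367}\right) = 1406588 - \left(\left(-60\right) 1868689 - 30 \sqrt{1357}\right) = 1406588 - \left(-112121340 - 30 \sqrt{1357}\right) = 1406588 + \left(112121340 + 30 \sqrt{1357}\right) = 113527928 + 30 \sqrt{1357}$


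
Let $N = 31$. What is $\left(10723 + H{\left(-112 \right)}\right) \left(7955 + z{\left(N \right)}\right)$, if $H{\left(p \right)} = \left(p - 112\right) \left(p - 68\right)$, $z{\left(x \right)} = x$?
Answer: $407629398$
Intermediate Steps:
$H{\left(p \right)} = \left(-112 + p\right) \left(-68 + p\right)$
$\left(10723 + H{\left(-112 \right)}\right) \left(7955 + z{\left(N \right)}\right) = \left(10723 + \left(7616 + \left(-112\right)^{2} - -20160\right)\right) \left(7955 + 31\right) = \left(10723 + \left(7616 + 12544 + 20160\right)\right) 7986 = \left(10723 + 40320\right) 7986 = 51043 \cdot 7986 = 407629398$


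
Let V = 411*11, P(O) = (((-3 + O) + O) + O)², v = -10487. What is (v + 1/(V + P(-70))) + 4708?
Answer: -288314309/49890 ≈ -5779.0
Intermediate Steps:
P(O) = (-3 + 3*O)² (P(O) = ((-3 + 2*O) + O)² = (-3 + 3*O)²)
V = 4521
(v + 1/(V + P(-70))) + 4708 = (-10487 + 1/(4521 + 9*(-1 - 70)²)) + 4708 = (-10487 + 1/(4521 + 9*(-71)²)) + 4708 = (-10487 + 1/(4521 + 9*5041)) + 4708 = (-10487 + 1/(4521 + 45369)) + 4708 = (-10487 + 1/49890) + 4708 = -523196429/49890 + 4708 = -288314309/49890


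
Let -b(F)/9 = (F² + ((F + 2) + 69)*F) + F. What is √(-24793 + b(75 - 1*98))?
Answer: I*√19411 ≈ 139.32*I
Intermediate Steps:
b(F) = -9*F - 9*F² - 9*F*(71 + F) (b(F) = -9*((F² + ((F + 2) + 69)*F) + F) = -9*((F² + ((2 + F) + 69)*F) + F) = -9*((F² + (71 + F)*F) + F) = -9*((F² + F*(71 + F)) + F) = -9*(F + F² + F*(71 + F)) = -9*F - 9*F² - 9*F*(71 + F))
√(-24793 + b(75 - 1*98)) = √(-24793 - 18*(75 - 1*98)*(36 + (75 - 1*98))) = √(-24793 - 18*(75 - 98)*(36 + (75 - 98))) = √(-24793 - 18*(-23)*(36 - 23)) = √(-24793 - 18*(-23)*13) = √(-24793 + 5382) = √(-19411) = I*√19411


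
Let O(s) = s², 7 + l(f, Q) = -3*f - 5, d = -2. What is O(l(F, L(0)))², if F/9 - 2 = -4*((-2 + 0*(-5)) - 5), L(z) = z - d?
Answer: 456548867856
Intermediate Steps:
L(z) = 2 + z (L(z) = z - 1*(-2) = z + 2 = 2 + z)
F = 270 (F = 18 + 9*(-4*((-2 + 0*(-5)) - 5)) = 18 + 9*(-4*((-2 + 0) - 5)) = 18 + 9*(-4*(-2 - 5)) = 18 + 9*(-4*(-7)) = 18 + 9*28 = 18 + 252 = 270)
l(f, Q) = -12 - 3*f (l(f, Q) = -7 + (-3*f - 5) = -7 + (-5 - 3*f) = -12 - 3*f)
O(l(F, L(0)))² = ((-12 - 3*270)²)² = ((-12 - 810)²)² = ((-822)²)² = 675684² = 456548867856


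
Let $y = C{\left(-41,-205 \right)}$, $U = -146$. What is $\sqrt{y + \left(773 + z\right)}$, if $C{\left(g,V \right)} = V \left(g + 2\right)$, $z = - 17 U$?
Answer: $75 \sqrt{2} \approx 106.07$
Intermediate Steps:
$z = 2482$ ($z = \left(-17\right) \left(-146\right) = 2482$)
$C{\left(g,V \right)} = V \left(2 + g\right)$
$y = 7995$ ($y = - 205 \left(2 - 41\right) = \left(-205\right) \left(-39\right) = 7995$)
$\sqrt{y + \left(773 + z\right)} = \sqrt{7995 + \left(773 + 2482\right)} = \sqrt{7995 + 3255} = \sqrt{11250} = 75 \sqrt{2}$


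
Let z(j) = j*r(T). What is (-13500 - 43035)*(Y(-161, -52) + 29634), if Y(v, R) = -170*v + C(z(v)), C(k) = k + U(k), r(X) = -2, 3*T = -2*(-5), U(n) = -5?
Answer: -3240642735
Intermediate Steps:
T = 10/3 (T = (-2*(-5))/3 = (⅓)*10 = 10/3 ≈ 3.3333)
z(j) = -2*j (z(j) = j*(-2) = -2*j)
C(k) = -5 + k (C(k) = k - 5 = -5 + k)
Y(v, R) = -5 - 172*v (Y(v, R) = -170*v + (-5 - 2*v) = -5 - 172*v)
(-13500 - 43035)*(Y(-161, -52) + 29634) = (-13500 - 43035)*((-5 - 172*(-161)) + 29634) = -56535*((-5 + 27692) + 29634) = -56535*(27687 + 29634) = -56535*57321 = -3240642735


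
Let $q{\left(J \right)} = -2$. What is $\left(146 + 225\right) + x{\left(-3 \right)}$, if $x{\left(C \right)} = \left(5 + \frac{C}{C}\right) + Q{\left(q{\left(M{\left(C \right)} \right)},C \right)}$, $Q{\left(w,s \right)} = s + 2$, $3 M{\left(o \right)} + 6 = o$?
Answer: $376$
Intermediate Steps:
$M{\left(o \right)} = -2 + \frac{o}{3}$
$Q{\left(w,s \right)} = 2 + s$
$x{\left(C \right)} = 8 + C$ ($x{\left(C \right)} = \left(5 + \frac{C}{C}\right) + \left(2 + C\right) = \left(5 + 1\right) + \left(2 + C\right) = 6 + \left(2 + C\right) = 8 + C$)
$\left(146 + 225\right) + x{\left(-3 \right)} = \left(146 + 225\right) + \left(8 - 3\right) = 371 + 5 = 376$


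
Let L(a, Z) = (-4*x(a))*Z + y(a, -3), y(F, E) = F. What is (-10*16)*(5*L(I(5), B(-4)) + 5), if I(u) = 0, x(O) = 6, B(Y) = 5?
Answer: 95200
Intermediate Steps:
L(a, Z) = a - 24*Z (L(a, Z) = (-4*6)*Z + a = -24*Z + a = a - 24*Z)
(-10*16)*(5*L(I(5), B(-4)) + 5) = (-10*16)*(5*(0 - 24*5) + 5) = -160*(5*(0 - 120) + 5) = -160*(5*(-120) + 5) = -160*(-600 + 5) = -160*(-595) = 95200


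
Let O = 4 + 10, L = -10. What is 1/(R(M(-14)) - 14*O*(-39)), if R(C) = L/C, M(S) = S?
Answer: 7/53513 ≈ 0.00013081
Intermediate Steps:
O = 14
R(C) = -10/C
1/(R(M(-14)) - 14*O*(-39)) = 1/(-10/(-14) - 14*14*(-39)) = 1/(-10*(-1/14) - 196*(-39)) = 1/(5/7 + 7644) = 1/(53513/7) = 7/53513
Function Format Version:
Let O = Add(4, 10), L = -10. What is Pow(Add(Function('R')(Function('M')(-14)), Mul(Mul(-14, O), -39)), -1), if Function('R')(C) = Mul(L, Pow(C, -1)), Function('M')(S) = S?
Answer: Rational(7, 53513) ≈ 0.00013081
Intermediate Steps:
O = 14
Function('R')(C) = Mul(-10, Pow(C, -1))
Pow(Add(Function('R')(Function('M')(-14)), Mul(Mul(-14, O), -39)), -1) = Pow(Add(Mul(-10, Pow(-14, -1)), Mul(Mul(-14, 14), -39)), -1) = Pow(Add(Mul(-10, Rational(-1, 14)), Mul(-196, -39)), -1) = Pow(Add(Rational(5, 7), 7644), -1) = Pow(Rational(53513, 7), -1) = Rational(7, 53513)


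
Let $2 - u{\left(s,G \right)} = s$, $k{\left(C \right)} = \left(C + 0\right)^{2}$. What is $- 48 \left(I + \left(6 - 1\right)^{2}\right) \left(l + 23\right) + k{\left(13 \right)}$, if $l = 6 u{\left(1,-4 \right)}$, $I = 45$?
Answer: $-97271$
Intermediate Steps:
$k{\left(C \right)} = C^{2}$
$u{\left(s,G \right)} = 2 - s$
$l = 6$ ($l = 6 \left(2 - 1\right) = 6 \cdot 1 = 6$)
$- 48 \left(I + \left(6 - 1\right)^{2}\right) \left(l + 23\right) + k{\left(13 \right)} = - 48 \left(45 + \left(6 - 1\right)^{2}\right) \left(6 + 23\right) + 13^{2} = - 48 \left(45 + 5^{2}\right) 29 + 169 = - 48 \left(45 + 25\right) 29 + 169 = - 48 \cdot 70 \cdot 29 + 169 = \left(-48\right) 2030 + 169 = -97440 + 169 = -97271$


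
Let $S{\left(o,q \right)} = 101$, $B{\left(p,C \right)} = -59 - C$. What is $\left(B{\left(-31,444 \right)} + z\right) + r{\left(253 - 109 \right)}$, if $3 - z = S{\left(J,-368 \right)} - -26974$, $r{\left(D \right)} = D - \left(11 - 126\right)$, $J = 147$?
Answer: $-27316$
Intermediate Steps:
$r{\left(D \right)} = 115 + D$ ($r{\left(D \right)} = D - \left(11 - 126\right) = D - -115 = D + 115 = 115 + D$)
$z = -27072$ ($z = 3 - \left(101 - -26974\right) = 3 - \left(101 + 26974\right) = 3 - 27075 = -27072$)
$\left(B{\left(-31,444 \right)} + z\right) + r{\left(253 - 109 \right)} = \left(\left(-59 - 444\right) - 27072\right) + \left(115 + \left(253 - 109\right)\right) = \left(-503 - 27072\right) + \left(115 + 144\right) = -27575 + 259 = -27316$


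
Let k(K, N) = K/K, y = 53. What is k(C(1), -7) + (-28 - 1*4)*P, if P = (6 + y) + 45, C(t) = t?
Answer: -3327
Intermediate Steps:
P = 104 (P = (6 + 53) + 45 = 59 + 45 = 104)
k(K, N) = 1
k(C(1), -7) + (-28 - 1*4)*P = 1 + (-28 - 1*4)*104 = 1 + (-28 - 4)*104 = 1 - 32*104 = 1 - 3328 = -3327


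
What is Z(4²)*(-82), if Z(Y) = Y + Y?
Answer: -2624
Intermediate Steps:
Z(Y) = 2*Y
Z(4²)*(-82) = (2*4²)*(-82) = (2*16)*(-82) = 32*(-82) = -2624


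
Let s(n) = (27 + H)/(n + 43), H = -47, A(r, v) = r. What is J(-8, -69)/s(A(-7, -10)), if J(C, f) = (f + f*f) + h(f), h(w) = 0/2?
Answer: -42228/5 ≈ -8445.6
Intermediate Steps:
h(w) = 0 (h(w) = 0*(½) = 0)
J(C, f) = f + f² (J(C, f) = (f + f*f) + 0 = (f + f²) + 0 = f + f²)
s(n) = -20/(43 + n) (s(n) = (27 - 47)/(n + 43) = -20/(43 + n))
J(-8, -69)/s(A(-7, -10)) = (-69*(1 - 69))/((-20/(43 - 7))) = (-69*(-68))/((-20/36)) = 4692/((-20*1/36)) = 4692/(-5/9) = 4692*(-9/5) = -42228/5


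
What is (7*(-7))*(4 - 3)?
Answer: -49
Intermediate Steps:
(7*(-7))*(4 - 3) = -49*1 = -49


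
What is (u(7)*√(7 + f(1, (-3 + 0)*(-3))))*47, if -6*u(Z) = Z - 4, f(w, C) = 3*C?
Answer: -47*√34/2 ≈ -137.03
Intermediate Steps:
u(Z) = ⅔ - Z/6 (u(Z) = -(Z - 4)/6 = -(-4 + Z)/6 = ⅔ - Z/6)
(u(7)*√(7 + f(1, (-3 + 0)*(-3))))*47 = ((⅔ - ⅙*7)*√(7 + 3*((-3 + 0)*(-3))))*47 = ((⅔ - 7/6)*√(7 + 3*(-3*(-3))))*47 = -√(7 + 3*9)/2*47 = -√(7 + 27)/2*47 = -√34/2*47 = -47*√34/2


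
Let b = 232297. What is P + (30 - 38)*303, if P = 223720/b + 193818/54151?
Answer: -30434636387462/12579114847 ≈ -2419.5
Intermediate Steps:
P = 57138001666/12579114847 (P = 223720/232297 + 193818/54151 = 57138001666/12579114847 ≈ 4.5423)
P + (30 - 38)*303 = 57138001666/12579114847 + (30 - 38)*303 = 57138001666/12579114847 - 8*303 = 57138001666/12579114847 - 2424 = -30434636387462/12579114847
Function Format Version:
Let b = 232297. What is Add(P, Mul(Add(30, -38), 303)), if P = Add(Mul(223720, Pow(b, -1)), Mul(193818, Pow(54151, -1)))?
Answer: Rational(-30434636387462, 12579114847) ≈ -2419.5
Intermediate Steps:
P = Rational(57138001666, 12579114847) (P = Add(Mul(223720, Pow(232297, -1)), Mul(193818, Pow(54151, -1))) = Add(Mul(223720, Rational(1, 232297)), Mul(193818, Rational(1, 54151))) = Add(Rational(223720, 232297), Rational(193818, 54151)) = Rational(57138001666, 12579114847) ≈ 4.5423)
Add(P, Mul(Add(30, -38), 303)) = Add(Rational(57138001666, 12579114847), Mul(Add(30, -38), 303)) = Add(Rational(57138001666, 12579114847), Mul(-8, 303)) = Add(Rational(57138001666, 12579114847), -2424) = Rational(-30434636387462, 12579114847)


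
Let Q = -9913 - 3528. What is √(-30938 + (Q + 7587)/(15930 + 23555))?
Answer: 4*I*√3014661942265/39485 ≈ 175.89*I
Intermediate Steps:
Q = -13441
√(-30938 + (Q + 7587)/(15930 + 23555)) = √(-30938 + (-13441 + 7587)/(15930 + 23555)) = √(-30938 - 5854/39485) = √(-1221592784/39485) = 4*I*√3014661942265/39485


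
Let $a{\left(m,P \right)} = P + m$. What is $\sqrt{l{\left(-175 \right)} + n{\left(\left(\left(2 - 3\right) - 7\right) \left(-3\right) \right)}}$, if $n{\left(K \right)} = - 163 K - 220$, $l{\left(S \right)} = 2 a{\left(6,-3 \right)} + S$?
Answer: $i \sqrt{4301} \approx 65.582 i$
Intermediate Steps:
$l{\left(S \right)} = 6 + S$ ($l{\left(S \right)} = 2 \left(-3 + 6\right) + S = 2 \cdot 3 + S = 6 + S$)
$n{\left(K \right)} = -220 - 163 K$
$\sqrt{l{\left(-175 \right)} + n{\left(\left(\left(2 - 3\right) - 7\right) \left(-3\right) \right)}} = \sqrt{\left(6 - 175\right) - \left(220 + 163 \left(\left(2 - 3\right) - 7\right) \left(-3\right)\right)} = \sqrt{-169 - \left(220 + 163 \left(-1 - 7\right) \left(-3\right)\right)} = \sqrt{-169 - \left(220 + 163 \left(\left(-8\right) \left(-3\right)\right)\right)} = \sqrt{-169 - 4132} = \sqrt{-4301} = i \sqrt{4301}$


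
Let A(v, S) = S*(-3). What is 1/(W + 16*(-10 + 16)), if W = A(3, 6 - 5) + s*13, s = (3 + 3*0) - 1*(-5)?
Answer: 1/197 ≈ 0.0050761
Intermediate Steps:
A(v, S) = -3*S
s = 8 (s = (3 + 0) + 5 = 3 + 5 = 8)
W = 101 (W = -3*(6 - 5) + 8*13 = -3*1 + 104 = -3 + 104 = 101)
1/(W + 16*(-10 + 16)) = 1/(101 + 16*(-10 + 16)) = 1/(101 + 16*6) = 1/(101 + 96) = 1/197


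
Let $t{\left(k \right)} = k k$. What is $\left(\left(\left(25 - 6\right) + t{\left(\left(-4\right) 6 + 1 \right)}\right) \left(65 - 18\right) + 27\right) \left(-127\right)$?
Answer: $-3274441$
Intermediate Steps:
$t{\left(k \right)} = k^{2}$
$\left(\left(\left(25 - 6\right) + t{\left(\left(-4\right) 6 + 1 \right)}\right) \left(65 - 18\right) + 27\right) \left(-127\right) = \left(\left(\left(25 - 6\right) + \left(\left(-4\right) 6 + 1\right)^{2}\right) \left(65 - 18\right) + 27\right) \left(-127\right) = \left(\left(\left(25 - 6\right) + \left(-24 + 1\right)^{2}\right) 47 + 27\right) \left(-127\right) = \left(\left(19 + \left(-23\right)^{2}\right) 47 + 27\right) \left(-127\right) = \left(\left(19 + 529\right) 47 + 27\right) \left(-127\right) = \left(548 \cdot 47 + 27\right) \left(-127\right) = \left(25756 + 27\right) \left(-127\right) = 25783 \left(-127\right) = -3274441$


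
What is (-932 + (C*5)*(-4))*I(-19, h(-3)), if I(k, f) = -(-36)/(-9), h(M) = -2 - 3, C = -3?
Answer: 3488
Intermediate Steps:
h(M) = -5
I(k, f) = -4 (I(k, f) = -(-36)*(-1)/9 = -4*1 = -4)
(-932 + (C*5)*(-4))*I(-19, h(-3)) = (-932 - 3*5*(-4))*(-4) = (-932 - 15*(-4))*(-4) = (-932 + 60)*(-4) = -872*(-4) = 3488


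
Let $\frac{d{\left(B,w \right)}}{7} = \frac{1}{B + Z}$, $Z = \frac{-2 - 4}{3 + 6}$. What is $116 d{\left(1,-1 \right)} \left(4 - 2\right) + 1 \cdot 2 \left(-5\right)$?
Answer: $4862$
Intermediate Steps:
$Z = - \frac{2}{3}$ ($Z = - \frac{6}{9} = \left(-6\right) \frac{1}{9} = - \frac{2}{3} \approx -0.66667$)
$d{\left(B,w \right)} = \frac{7}{- \frac{2}{3} + B}$ ($d{\left(B,w \right)} = \frac{7}{B - \frac{2}{3}} = \frac{7}{- \frac{2}{3} + B}$)
$116 d{\left(1,-1 \right)} \left(4 - 2\right) + 1 \cdot 2 \left(-5\right) = 116 \frac{21}{-2 + 3 \cdot 1} \left(4 - 2\right) + 1 \cdot 2 \left(-5\right) = 116 \frac{21}{-2 + 3} \cdot 2 + 2 \left(-5\right) = 116 \cdot \frac{21}{1} \cdot 2 - 10 = 116 \cdot 21 \cdot 1 \cdot 2 - 10 = 116 \cdot 21 \cdot 2 - 10 = 116 \cdot 42 - 10 = 4872 - 10 = 4862$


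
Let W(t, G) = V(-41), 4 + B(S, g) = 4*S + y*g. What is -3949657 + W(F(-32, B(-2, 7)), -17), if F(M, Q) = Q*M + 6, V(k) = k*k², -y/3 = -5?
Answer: -4018578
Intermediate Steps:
y = 15 (y = -3*(-5) = 15)
V(k) = k³
B(S, g) = -4 + 4*S + 15*g (B(S, g) = -4 + (4*S + 15*g) = -4 + 4*S + 15*g)
F(M, Q) = 6 + M*Q (F(M, Q) = M*Q + 6 = 6 + M*Q)
W(t, G) = -68921 (W(t, G) = (-41)³ = -68921)
-3949657 + W(F(-32, B(-2, 7)), -17) = -3949657 - 68921 = -4018578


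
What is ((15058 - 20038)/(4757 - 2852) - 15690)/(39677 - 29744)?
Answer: -1992962/1261491 ≈ -1.5798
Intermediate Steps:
((15058 - 20038)/(4757 - 2852) - 15690)/(39677 - 29744) = (-4980/1905 - 15690)/9933 = (-4980*1/1905 - 15690)*(1/9933) = (-332/127 - 15690)*(1/9933) = -1992962/127*1/9933 = -1992962/1261491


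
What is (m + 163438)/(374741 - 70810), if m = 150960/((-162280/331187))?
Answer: -586831772/1233048067 ≈ -0.47592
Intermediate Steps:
m = -1249899738/4057 (m = 150960/((-162280*1/331187)) = 150960/(-162280/331187) = 150960*(-331187/162280) = -1249899738/4057 ≈ -3.0808e+5)
(m + 163438)/(374741 - 70810) = (-1249899738/4057 + 163438)/(374741 - 70810) = -586831772/4057/303931 = -586831772/4057*1/303931 = -586831772/1233048067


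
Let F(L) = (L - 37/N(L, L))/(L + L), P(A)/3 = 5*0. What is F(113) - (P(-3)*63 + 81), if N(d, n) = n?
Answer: -1027923/12769 ≈ -80.501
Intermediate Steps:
P(A) = 0 (P(A) = 3*(5*0) = 3*0 = 0)
F(L) = (L - 37/L)/(2*L) (F(L) = (L - 37/L)/(L + L) = (L - 37/L)/((2*L)) = (L - 37/L)*(1/(2*L)) = (L - 37/L)/(2*L))
F(113) - (P(-3)*63 + 81) = (½)*(-37 + 113²)/113² - (0*63 + 81) = (½)*(1/12769)*(-37 + 12769) - (0 + 81) = (½)*(1/12769)*12732 - 1*81 = 6366/12769 - 81 = -1027923/12769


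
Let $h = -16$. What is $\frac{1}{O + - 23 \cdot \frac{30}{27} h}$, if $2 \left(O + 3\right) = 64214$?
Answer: $\frac{9}{292616} \approx 3.0757 \cdot 10^{-5}$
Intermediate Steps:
$O = 32104$ ($O = -3 + \frac{1}{2} \cdot 64214 = -3 + 32107 = 32104$)
$\frac{1}{O + - 23 \cdot \frac{30}{27} h} = \frac{1}{32104 + - 23 \cdot \frac{30}{27} \left(-16\right)} = \frac{1}{32104 + - 23 \cdot 30 \cdot \frac{1}{27} \left(-16\right)} = \frac{1}{32104 + \left(-23\right) \frac{10}{9} \left(-16\right)} = \frac{1}{32104 - - \frac{3680}{9}} = \frac{1}{32104 + \frac{3680}{9}} = \frac{1}{\frac{292616}{9}} = \frac{9}{292616}$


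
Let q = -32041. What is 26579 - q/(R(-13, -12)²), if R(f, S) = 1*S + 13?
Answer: 58620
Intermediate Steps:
R(f, S) = 13 + S (R(f, S) = S + 13 = 13 + S)
26579 - q/(R(-13, -12)²) = 26579 - (-32041)/((13 - 12)²) = 26579 - (-32041)/(1²) = 26579 - (-32041)/1 = 26579 - (-32041) = 26579 - 1*(-32041) = 26579 + 32041 = 58620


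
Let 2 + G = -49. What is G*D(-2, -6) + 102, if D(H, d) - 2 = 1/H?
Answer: 51/2 ≈ 25.500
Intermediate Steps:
G = -51 (G = -2 - 49 = -51)
D(H, d) = 2 + 1/H
G*D(-2, -6) + 102 = -51*(2 + 1/(-2)) + 102 = -51*(2 - 1/2) + 102 = -51*3/2 + 102 = -153/2 + 102 = 51/2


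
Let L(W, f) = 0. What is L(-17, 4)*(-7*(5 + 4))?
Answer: 0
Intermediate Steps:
L(-17, 4)*(-7*(5 + 4)) = 0*(-7*(5 + 4)) = 0*(-7*9) = 0*(-63) = 0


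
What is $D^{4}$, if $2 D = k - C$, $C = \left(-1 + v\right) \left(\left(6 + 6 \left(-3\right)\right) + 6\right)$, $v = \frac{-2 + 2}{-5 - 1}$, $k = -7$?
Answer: $\frac{28561}{16} \approx 1785.1$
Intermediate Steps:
$v = 0$ ($v = \frac{0}{-6} = 0 \left(- \frac{1}{6}\right) = 0$)
$C = 6$ ($C = \left(-1 + 0\right) \left(\left(6 + 6 \left(-3\right)\right) + 6\right) = - (\left(6 - 18\right) + 6) = - (-12 + 6) = \left(-1\right) \left(-6\right) = 6$)
$D = - \frac{13}{2}$ ($D = \frac{-7 - 6}{2} = \frac{1}{2} \left(-13\right) = - \frac{13}{2} \approx -6.5$)
$D^{4} = \left(- \frac{13}{2}\right)^{4} = \frac{28561}{16}$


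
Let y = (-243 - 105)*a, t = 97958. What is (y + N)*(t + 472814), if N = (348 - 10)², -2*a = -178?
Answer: 47529325984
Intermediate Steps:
a = 89 (a = -½*(-178) = 89)
y = -30972 (y = (-243 - 105)*89 = -348*89 = -30972)
N = 114244 (N = 338² = 114244)
(y + N)*(t + 472814) = (-30972 + 114244)*(97958 + 472814) = 83272*570772 = 47529325984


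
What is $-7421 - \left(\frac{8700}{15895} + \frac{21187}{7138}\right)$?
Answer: $- \frac{168474894135}{22691702} \approx -7424.5$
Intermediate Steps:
$-7421 - \left(\frac{8700}{15895} + \frac{21187}{7138}\right) = -7421 - \left(8700 \cdot \frac{1}{15895} + 21187 \cdot \frac{1}{7138}\right) = -7421 - \left(\frac{1740}{3179} + \frac{21187}{7138}\right) = -7421 - \frac{79773593}{22691702} = - \frac{168474894135}{22691702}$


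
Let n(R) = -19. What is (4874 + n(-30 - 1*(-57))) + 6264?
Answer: 11119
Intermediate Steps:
(4874 + n(-30 - 1*(-57))) + 6264 = (4874 - 19) + 6264 = 4855 + 6264 = 11119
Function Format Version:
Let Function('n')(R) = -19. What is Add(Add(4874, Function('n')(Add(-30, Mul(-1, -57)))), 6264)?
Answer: 11119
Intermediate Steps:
Add(Add(4874, Function('n')(Add(-30, Mul(-1, -57)))), 6264) = Add(Add(4874, -19), 6264) = Add(4855, 6264) = 11119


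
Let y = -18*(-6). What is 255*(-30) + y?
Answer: -7542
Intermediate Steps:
y = 108
255*(-30) + y = 255*(-30) + 108 = -7650 + 108 = -7542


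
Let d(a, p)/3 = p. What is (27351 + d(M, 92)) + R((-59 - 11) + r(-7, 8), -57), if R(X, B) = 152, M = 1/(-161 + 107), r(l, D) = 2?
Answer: 27779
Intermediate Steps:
M = -1/54 (M = 1/(-54) = -1/54 ≈ -0.018519)
d(a, p) = 3*p
(27351 + d(M, 92)) + R((-59 - 11) + r(-7, 8), -57) = (27351 + 3*92) + 152 = (27351 + 276) + 152 = 27627 + 152 = 27779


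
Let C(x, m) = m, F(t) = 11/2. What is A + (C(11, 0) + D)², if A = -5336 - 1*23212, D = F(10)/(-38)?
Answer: -164893127/5776 ≈ -28548.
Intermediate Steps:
F(t) = 11/2 (F(t) = 11*(½) = 11/2)
D = -11/76 (D = (11/2)/(-38) = (11/2)*(-1/38) = -11/76 ≈ -0.14474)
A = -28548 (A = -5336 - 23212 = -28548)
A + (C(11, 0) + D)² = -28548 + (0 - 11/76)² = -28548 + (-11/76)² = -28548 + 121/5776 = -164893127/5776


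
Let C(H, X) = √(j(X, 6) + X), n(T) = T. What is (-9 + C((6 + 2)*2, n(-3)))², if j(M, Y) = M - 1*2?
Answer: 73 - 36*I*√2 ≈ 73.0 - 50.912*I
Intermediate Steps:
j(M, Y) = -2 + M (j(M, Y) = M - 2 = -2 + M)
C(H, X) = √(-2 + 2*X) (C(H, X) = √((-2 + X) + X) = √(-2 + 2*X))
(-9 + C((6 + 2)*2, n(-3)))² = (-9 + √(-2 + 2*(-3)))² = (-9 + √(-2 - 6))² = (-9 + √(-8))² = (-9 + 2*I*√2)²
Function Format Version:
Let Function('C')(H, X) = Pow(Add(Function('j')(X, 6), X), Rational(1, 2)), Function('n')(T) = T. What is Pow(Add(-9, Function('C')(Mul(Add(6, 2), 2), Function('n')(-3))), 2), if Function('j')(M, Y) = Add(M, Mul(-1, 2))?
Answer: Add(73, Mul(-36, I, Pow(2, Rational(1, 2)))) ≈ Add(73.000, Mul(-50.912, I))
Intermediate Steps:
Function('j')(M, Y) = Add(-2, M) (Function('j')(M, Y) = Add(M, -2) = Add(-2, M))
Function('C')(H, X) = Pow(Add(-2, Mul(2, X)), Rational(1, 2)) (Function('C')(H, X) = Pow(Add(Add(-2, X), X), Rational(1, 2)) = Pow(Add(-2, Mul(2, X)), Rational(1, 2)))
Pow(Add(-9, Function('C')(Mul(Add(6, 2), 2), Function('n')(-3))), 2) = Pow(Add(-9, Pow(Add(-2, Mul(2, -3)), Rational(1, 2))), 2) = Pow(Add(-9, Pow(Add(-2, -6), Rational(1, 2))), 2) = Pow(Add(-9, Pow(-8, Rational(1, 2))), 2) = Pow(Add(-9, Mul(2, I, Pow(2, Rational(1, 2)))), 2)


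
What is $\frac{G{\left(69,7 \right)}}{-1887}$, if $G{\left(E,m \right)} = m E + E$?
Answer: $- \frac{184}{629} \approx -0.29253$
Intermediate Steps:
$G{\left(E,m \right)} = E + E m$ ($G{\left(E,m \right)} = E m + E = E + E m$)
$\frac{G{\left(69,7 \right)}}{-1887} = \frac{69 \left(1 + 7\right)}{-1887} = 69 \cdot 8 \left(- \frac{1}{1887}\right) = 552 \left(- \frac{1}{1887}\right) = - \frac{184}{629}$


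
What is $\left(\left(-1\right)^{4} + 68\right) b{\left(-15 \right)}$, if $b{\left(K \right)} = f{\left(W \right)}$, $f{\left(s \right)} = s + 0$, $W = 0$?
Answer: $0$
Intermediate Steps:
$f{\left(s \right)} = s$
$b{\left(K \right)} = 0$
$\left(\left(-1\right)^{4} + 68\right) b{\left(-15 \right)} = \left(\left(-1\right)^{4} + 68\right) 0 = \left(1 + 68\right) 0 = 69 \cdot 0 = 0$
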